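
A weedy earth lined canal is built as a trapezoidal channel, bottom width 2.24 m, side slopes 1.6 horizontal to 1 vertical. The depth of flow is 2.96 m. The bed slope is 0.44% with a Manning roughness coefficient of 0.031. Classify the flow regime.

subcritical

With bottom width b = 2.24 m and side slope z = 1.6: A = (b + zy)y = (2.24 + 1.6×2.96)×2.96 = 20.65 m²; P = b + 2y√(1+z²) = 2.24 + 2×2.96×1.887 = 13.41 m.
Hydraulic radius R = A/P = 20.65/13.41 = 1.54 m.
V = (1/n) R^(2/3) √S = (1/0.031) × 1.54^(2/3) × √0.0044 = 2.853 m/s. Hydraulic depth D_h = A/T = 20.65/11.71 = 1.763 m.
Froude number Fr = V/√(g·D_h) = 2.853/√(9.81×1.763) = 0.686, which is less than 1, so the flow is subcritical.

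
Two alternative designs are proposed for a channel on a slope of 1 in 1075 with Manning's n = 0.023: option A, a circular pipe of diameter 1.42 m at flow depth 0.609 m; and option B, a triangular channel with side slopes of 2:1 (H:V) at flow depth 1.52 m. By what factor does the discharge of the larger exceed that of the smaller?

Channel A: For a circular section of diameter D = 1.42 m at depth y = 0.609 m, the central angle is θ = 2 arccos(1 − 2y/D) = 2.856 rad. Then A = (D²/8)(θ − sin θ) = 0.6489 m² and P = Dθ/2 = 2.028 m. Hydraulic radius R = A/P = 0.6489/2.028 = 0.32 m. Q_A = (1/0.023)·0.6489·0.32^(2/3)·√0.0009302 = 0.4026 m³/s.
Channel B: For a triangular section with side slope z = 2: A = zy² = 2×1.52² = 4.621 m²; P = 2y√(1+z²) = 2×1.52×2.236 = 6.798 m. Hydraulic radius R = A/P = 4.621/6.798 = 0.6798 m. Q_B = (1/0.023)·4.621·0.6798^(2/3)·√0.0009302 = 4.737 m³/s.
The larger discharge is 4.737 m³/s and the smaller is 0.4026 m³/s; the ratio is 11.8.

11.8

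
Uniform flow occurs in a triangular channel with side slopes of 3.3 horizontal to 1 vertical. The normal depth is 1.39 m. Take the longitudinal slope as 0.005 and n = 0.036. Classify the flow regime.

For a triangular section with side slope z = 3.3: A = zy² = 3.3×1.39² = 6.376 m²; P = 2y√(1+z²) = 2×1.39×3.448 = 9.586 m.
Hydraulic radius R = A/P = 6.376/9.586 = 0.6651 m.
V = (1/n) R^(2/3) √S = (1/0.036) × 0.6651^(2/3) × √0.005 = 1.497 m/s. Hydraulic depth D_h = A/T = 6.376/9.174 = 0.695 m.
Froude number Fr = V/√(g·D_h) = 1.497/√(9.81×0.695) = 0.573, which is less than 1, so the flow is subcritical.

subcritical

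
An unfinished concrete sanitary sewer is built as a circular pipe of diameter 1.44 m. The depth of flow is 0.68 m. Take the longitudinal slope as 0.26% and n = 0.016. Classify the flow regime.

subcritical

For a circular section of diameter D = 1.44 m at depth y = 0.68 m, the central angle is θ = 2 arccos(1 − 2y/D) = 3.03 rad. Then A = (D²/8)(θ − sin θ) = 0.7567 m² and P = Dθ/2 = 2.182 m.
Hydraulic radius R = A/P = 0.7567/2.182 = 0.3468 m.
V = (1/n) R^(2/3) √S = (1/0.016) × 0.3468^(2/3) × √0.0026 = 1.573 m/s. Hydraulic depth D_h = A/T = 0.7567/1.438 = 0.5263 m.
Froude number Fr = V/√(g·D_h) = 1.573/√(9.81×0.5263) = 0.692, which is less than 1, so the flow is subcritical.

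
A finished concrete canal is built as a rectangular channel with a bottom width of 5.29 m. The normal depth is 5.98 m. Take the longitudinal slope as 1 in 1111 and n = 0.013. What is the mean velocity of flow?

V = 3.46 m/s

Flow area A = b·y = 5.29 × 5.98 = 31.63 m². Wetted perimeter P = b + 2y = 5.29 + 2×5.98 = 17.25 m.
Hydraulic radius R = A/P = 31.63/17.25 = 1.834 m.
From Manning's equation, V = (1/n) R^(2/3) S^(1/2) = (1/0.013) × 1.834^(2/3) × 0.0009001^(1/2) = 3.46 m/s.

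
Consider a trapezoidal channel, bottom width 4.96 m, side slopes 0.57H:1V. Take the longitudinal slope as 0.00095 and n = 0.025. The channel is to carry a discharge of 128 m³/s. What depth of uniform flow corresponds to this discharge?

y_n = 6.22 m

Manning's equation rearranged: A R^(2/3) = nQ / (1·√S) = 0.025 × 128 / (√0.00095) = 103.8.
Trying y = 4.57 m: A R^(2/3) = 59.07 — low.
Trying y = 7.03 m: A R^(2/3) = 130.6 — high.
Trying y = 6.22 m: A R^(2/3) = 103.7 — ≈ 103.8.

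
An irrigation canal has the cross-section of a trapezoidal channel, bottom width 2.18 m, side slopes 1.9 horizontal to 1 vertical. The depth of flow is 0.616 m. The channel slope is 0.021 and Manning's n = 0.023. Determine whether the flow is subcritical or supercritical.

supercritical

With bottom width b = 2.18 m and side slope z = 1.9: A = (b + zy)y = (2.18 + 1.9×0.616)×0.616 = 2.064 m²; P = b + 2y√(1+z²) = 2.18 + 2×0.616×2.147 = 4.825 m.
Hydraulic radius R = A/P = 2.064/4.825 = 0.4277 m.
V = (1/n) R^(2/3) √S = (1/0.023) × 0.4277^(2/3) × √0.021 = 3.577 m/s. Hydraulic depth D_h = A/T = 2.064/4.521 = 0.4565 m.
Froude number Fr = V/√(g·D_h) = 3.577/√(9.81×0.4565) = 1.69, which is greater than 1, so the flow is supercritical.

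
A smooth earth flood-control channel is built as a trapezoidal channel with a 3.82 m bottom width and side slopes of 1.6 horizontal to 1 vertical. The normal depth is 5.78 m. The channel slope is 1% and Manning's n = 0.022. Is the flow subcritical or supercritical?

supercritical

With bottom width b = 3.82 m and side slope z = 1.6: A = (b + zy)y = (3.82 + 1.6×5.78)×5.78 = 75.53 m²; P = b + 2y√(1+z²) = 3.82 + 2×5.78×1.887 = 25.63 m.
Hydraulic radius R = A/P = 75.53/25.63 = 2.947 m.
V = (1/n) R^(2/3) √S = (1/0.022) × 2.947^(2/3) × √0.01 = 9.343 m/s. Hydraulic depth D_h = A/T = 75.53/22.32 = 3.385 m.
Froude number Fr = V/√(g·D_h) = 9.343/√(9.81×3.385) = 1.62, which is greater than 1, so the flow is supercritical.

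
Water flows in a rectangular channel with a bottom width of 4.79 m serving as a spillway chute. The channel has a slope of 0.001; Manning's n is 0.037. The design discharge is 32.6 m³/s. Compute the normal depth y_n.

y_n = 5.63 m

Manning's equation rearranged: A R^(2/3) = nQ / (1·√S) = 0.037 × 32.6 / (√0.001) = 38.14.
Trying y = 4.5 m: A R^(2/3) = 29.03 — low.
Trying y = 6.82 m: A R^(2/3) = 47.85 — high.
Trying y = 5.63 m: A R^(2/3) = 38.11 — matches.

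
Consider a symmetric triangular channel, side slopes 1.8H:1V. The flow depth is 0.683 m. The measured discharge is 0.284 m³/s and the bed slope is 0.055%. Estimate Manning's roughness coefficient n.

For a triangular section with side slope z = 1.8: A = zy² = 1.8×0.683² = 0.8397 m²; P = 2y√(1+z²) = 2×0.683×2.059 = 2.813 m.
Hydraulic radius R = A/P = 0.8397/2.813 = 0.2985 m.
Rearranging Manning's equation: n = (1/Q) A R^(2/3) S^(1/2) = (1/0.284) × 0.8397 × 0.2985^(2/3) × √0.00055 = 0.031.

n = 0.031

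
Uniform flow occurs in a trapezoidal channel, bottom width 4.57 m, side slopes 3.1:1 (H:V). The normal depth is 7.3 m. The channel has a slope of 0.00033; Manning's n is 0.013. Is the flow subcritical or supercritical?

subcritical

With bottom width b = 4.57 m and side slope z = 3.1: A = (b + zy)y = (4.57 + 3.1×7.3)×7.3 = 198.6 m²; P = b + 2y√(1+z²) = 4.57 + 2×7.3×3.257 = 52.13 m.
Hydraulic radius R = A/P = 198.6/52.13 = 3.809 m.
V = (1/n) R^(2/3) √S = (1/0.013) × 3.809^(2/3) × √0.00033 = 3.408 m/s. Hydraulic depth D_h = A/T = 198.6/49.83 = 3.985 m.
Froude number Fr = V/√(g·D_h) = 3.408/√(9.81×3.985) = 0.545, which is less than 1, so the flow is subcritical.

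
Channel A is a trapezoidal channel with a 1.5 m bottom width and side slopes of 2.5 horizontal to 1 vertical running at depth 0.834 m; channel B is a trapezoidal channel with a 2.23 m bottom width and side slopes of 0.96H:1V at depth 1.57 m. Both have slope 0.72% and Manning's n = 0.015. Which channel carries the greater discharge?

channel B

Channel A: With bottom width b = 1.5 m and side slope z = 2.5: A = (b + zy)y = (1.5 + 2.5×0.834)×0.834 = 2.99 m²; P = b + 2y√(1+z²) = 1.5 + 2×0.834×2.693 = 5.991 m. Hydraulic radius R = A/P = 2.99/5.991 = 0.499 m. Q_A = (1/0.015)·2.99·0.499^(2/3)·√0.0072 = 10.64 m³/s.
Channel B: With bottom width b = 2.23 m and side slope z = 0.96: A = (b + zy)y = (2.23 + 0.96×1.57)×1.57 = 5.867 m²; P = b + 2y√(1+z²) = 2.23 + 2×1.57×1.386 = 6.583 m. Hydraulic radius R = A/P = 5.867/6.583 = 0.8913 m. Q_B = (1/0.015)·5.867·0.8913^(2/3)·√0.0072 = 30.74 m³/s.
Q_A = 10.64 m³/s vs Q_B = 30.74 m³/s, so channel B carries more.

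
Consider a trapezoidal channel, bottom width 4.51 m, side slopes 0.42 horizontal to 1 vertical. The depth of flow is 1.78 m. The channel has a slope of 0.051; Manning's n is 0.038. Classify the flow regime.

With bottom width b = 4.51 m and side slope z = 0.42: A = (b + zy)y = (4.51 + 0.42×1.78)×1.78 = 9.359 m²; P = b + 2y√(1+z²) = 4.51 + 2×1.78×1.085 = 8.371 m.
Hydraulic radius R = A/P = 9.359/8.371 = 1.118 m.
V = (1/n) R^(2/3) √S = (1/0.038) × 1.118^(2/3) × √0.051 = 6.401 m/s. Hydraulic depth D_h = A/T = 9.359/6.005 = 1.558 m.
Froude number Fr = V/√(g·D_h) = 6.401/√(9.81×1.558) = 1.64, which is greater than 1, so the flow is supercritical.

supercritical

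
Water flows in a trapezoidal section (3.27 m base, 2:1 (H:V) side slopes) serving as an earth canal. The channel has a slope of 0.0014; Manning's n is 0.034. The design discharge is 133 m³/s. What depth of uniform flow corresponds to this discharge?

y_n = 4.93 m

Manning's equation rearranged: A R^(2/3) = nQ / (1·√S) = 0.034 × 133 / (√0.0014) = 120.9.
Trying y = 3.7 m: A R^(2/3) = 62.51 — short.
Trying y = 6.11 m: A R^(2/3) = 200.9 — over.
Trying y = 4.93 m: A R^(2/3) = 121 — close enough.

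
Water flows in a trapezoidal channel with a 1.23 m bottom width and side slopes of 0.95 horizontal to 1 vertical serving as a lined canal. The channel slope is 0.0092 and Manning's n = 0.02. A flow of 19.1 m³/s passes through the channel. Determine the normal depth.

Manning's equation rearranged: A R^(2/3) = nQ / (1·√S) = 0.02 × 19.1 / (√0.0092) = 3.983.
At y = 1.19 m: A R^(2/3) = 2.048 — short.
At y = 1.83 m: A R^(2/3) = 4.933 — over.
At y = 1.65 m: A R^(2/3) = 3.972 — matches.

y_n = 1.65 m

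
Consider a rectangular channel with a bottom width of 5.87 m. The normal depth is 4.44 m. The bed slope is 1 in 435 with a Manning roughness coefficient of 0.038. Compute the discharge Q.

Q = 48.1 m³/s

Flow area A = b·y = 5.87 × 4.44 = 26.06 m². Wetted perimeter P = b + 2y = 5.87 + 2×4.44 = 14.75 m.
Hydraulic radius R = A/P = 26.06/14.75 = 1.767 m.
Manning's equation: Q = (1/n) A R^(2/3) S^(1/2) = (1/0.038) × 26.06 × 1.767^(2/3) × 0.002299^(1/2) = 48.1 m³/s.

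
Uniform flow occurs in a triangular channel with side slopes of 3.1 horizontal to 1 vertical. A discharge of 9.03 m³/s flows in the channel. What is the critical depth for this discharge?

y_c = 1.12 m

At critical depth, Q² T / (g A³) = 1, i.e. A³/T = Q²/g = 9.03²/9.81 = 8.312.
Try y = 1.25 m: A³/T = 14.66 — over.
Try y = 1.12 m: A³/T = 8.468 — ≈ 8.312.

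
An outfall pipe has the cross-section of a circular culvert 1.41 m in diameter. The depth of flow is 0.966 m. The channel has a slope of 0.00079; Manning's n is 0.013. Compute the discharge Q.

Q = 1.37 m³/s

For a circular section of diameter D = 1.41 m at depth y = 0.966 m, the central angle is θ = 2 arccos(1 − 2y/D) = 3.9 rad. Then A = (D²/8)(θ − sin θ) = 1.14 m² and P = Dθ/2 = 2.75 m.
Hydraulic radius R = A/P = 1.14/2.75 = 0.4147 m.
Manning's equation: Q = (1/n) A R^(2/3) S^(1/2) = (1/0.013) × 1.14 × 0.4147^(2/3) × 0.00079^(1/2) = 1.37 m³/s.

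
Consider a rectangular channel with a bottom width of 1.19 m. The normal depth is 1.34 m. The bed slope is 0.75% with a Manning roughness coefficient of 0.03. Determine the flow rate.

Q = 2.55 m³/s

Flow area A = b·y = 1.19 × 1.34 = 1.595 m². Wetted perimeter P = b + 2y = 1.19 + 2×1.34 = 3.87 m.
Hydraulic radius R = A/P = 1.595/3.87 = 0.412 m.
Manning's equation: Q = (1/n) A R^(2/3) S^(1/2) = (1/0.03) × 1.595 × 0.412^(2/3) × 0.0075^(1/2) = 2.55 m³/s.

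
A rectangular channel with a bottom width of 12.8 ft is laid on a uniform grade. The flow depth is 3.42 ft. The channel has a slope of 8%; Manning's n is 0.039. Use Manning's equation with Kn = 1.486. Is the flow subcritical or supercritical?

Flow area A = b·y = 12.8 × 3.42 = 43.78 ft². Wetted perimeter P = b + 2y = 12.8 + 2×3.42 = 19.64 ft.
Hydraulic radius R = A/P = 43.78/19.64 = 2.229 ft.
V = (1.486/n) R^(2/3) √S = (1.486/0.039) × 2.229^(2/3) × √0.08 = 18.39 ft/s. Hydraulic depth D_h = A/T = 43.78/12.8 = 3.42 ft.
Froude number Fr = V/√(g·D_h) = 18.39/√(32.2×3.42) = 1.75, which is greater than 1, so the flow is supercritical.

supercritical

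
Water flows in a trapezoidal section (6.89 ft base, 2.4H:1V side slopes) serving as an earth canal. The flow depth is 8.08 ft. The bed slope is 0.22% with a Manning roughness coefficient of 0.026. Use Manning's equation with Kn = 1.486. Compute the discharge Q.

With bottom width b = 6.89 ft and side slope z = 2.4: A = (b + zy)y = (6.89 + 2.4×8.08)×8.08 = 212.4 ft²; P = b + 2y√(1+z²) = 6.89 + 2×8.08×2.6 = 48.91 ft.
Hydraulic radius R = A/P = 212.4/48.91 = 4.342 ft.
Manning's equation: Q = (1.486/n) A R^(2/3) S^(1/2) = (1.486/0.026) × 212.4 × 4.342^(2/3) × 0.0022^(1/2) = 1520 ft³/s.

Q = 1520 ft³/s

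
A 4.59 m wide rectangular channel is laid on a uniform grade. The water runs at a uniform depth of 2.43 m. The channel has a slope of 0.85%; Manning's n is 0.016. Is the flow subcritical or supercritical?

Flow area A = b·y = 4.59 × 2.43 = 11.15 m². Wetted perimeter P = b + 2y = 4.59 + 2×2.43 = 9.45 m.
Hydraulic radius R = A/P = 11.15/9.45 = 1.18 m.
V = (1/n) R^(2/3) √S = (1/0.016) × 1.18^(2/3) × √0.0085 = 6.435 m/s. Hydraulic depth D_h = A/T = 11.15/4.59 = 2.43 m.
Froude number Fr = V/√(g·D_h) = 6.435/√(9.81×2.43) = 1.32, which is greater than 1, so the flow is supercritical.

supercritical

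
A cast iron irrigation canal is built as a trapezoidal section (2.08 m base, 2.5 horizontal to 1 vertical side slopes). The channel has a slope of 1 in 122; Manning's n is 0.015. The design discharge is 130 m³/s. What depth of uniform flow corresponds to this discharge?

Manning's equation rearranged: A R^(2/3) = nQ / (1·√S) = 0.015 × 130 / (√0.008197) = 21.54.
Trying y = 2.85 m: A R^(2/3) = 34.46 — over.
Trying y = 1.77 m: A R^(2/3) = 11.45 — short.
Trying y = 2.33 m: A R^(2/3) = 21.48 — close enough.

y_n = 2.33 m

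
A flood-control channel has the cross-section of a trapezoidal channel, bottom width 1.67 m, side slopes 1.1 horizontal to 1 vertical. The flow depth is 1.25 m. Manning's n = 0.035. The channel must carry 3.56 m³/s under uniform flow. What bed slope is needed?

With bottom width b = 1.67 m and side slope z = 1.1: A = (b + zy)y = (1.67 + 1.1×1.25)×1.25 = 3.806 m²; P = b + 2y√(1+z²) = 1.67 + 2×1.25×1.487 = 5.387 m.
Hydraulic radius R = A/P = 3.806/5.387 = 0.7066 m.
From Manning's equation, S = [nQ / (1 A R^(2/3))]² = [0.035 × 3.56 / (1 × 3.806 × 0.7066^(2/3))]² = 0.0017.

S = 0.0017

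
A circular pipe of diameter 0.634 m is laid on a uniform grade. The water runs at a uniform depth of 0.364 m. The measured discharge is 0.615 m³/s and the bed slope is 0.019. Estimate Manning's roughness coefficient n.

n = 0.013

For a circular section of diameter D = 0.634 m at depth y = 0.364 m, the central angle is θ = 2 arccos(1 − 2y/D) = 3.439 rad. Then A = (D²/8)(θ − sin θ) = 0.1875 m² and P = Dθ/2 = 1.09 m.
Hydraulic radius R = A/P = 0.1875/1.09 = 0.172 m.
Rearranging Manning's equation: n = (1/Q) A R^(2/3) S^(1/2) = (1/0.615) × 0.1875 × 0.172^(2/3) × √0.019 = 0.013.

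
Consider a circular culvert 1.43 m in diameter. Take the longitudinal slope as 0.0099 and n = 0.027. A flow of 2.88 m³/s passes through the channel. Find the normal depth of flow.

y_n = 1.13 m

Manning's equation rearranged: A R^(2/3) = nQ / (1·√S) = 0.027 × 2.88 / (√0.0099) = 0.7815.
At y = 0.839 m: A R^(2/3) = 0.5251 — low.
At y = 1.26 m: A R^(2/3) = 0.8534 — high.
At y = 1.13 m: A R^(2/3) = 0.7811 — matches.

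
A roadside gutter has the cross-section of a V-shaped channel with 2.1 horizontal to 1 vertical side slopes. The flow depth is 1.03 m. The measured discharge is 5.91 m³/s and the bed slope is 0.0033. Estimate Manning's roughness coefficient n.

For a triangular section with side slope z = 2.1: A = zy² = 2.1×1.03² = 2.228 m²; P = 2y√(1+z²) = 2×1.03×2.326 = 4.791 m.
Hydraulic radius R = A/P = 2.228/4.791 = 0.465 m.
Rearranging Manning's equation: n = (1/Q) A R^(2/3) S^(1/2) = (1/5.91) × 2.228 × 0.465^(2/3) × √0.0033 = 0.013.

n = 0.013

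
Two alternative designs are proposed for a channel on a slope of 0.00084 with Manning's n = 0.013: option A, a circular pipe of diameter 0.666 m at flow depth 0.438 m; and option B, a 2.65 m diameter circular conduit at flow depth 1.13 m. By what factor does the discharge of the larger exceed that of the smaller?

19.6

Channel A: For a circular section of diameter D = 0.666 m at depth y = 0.438 m, the central angle is θ = 2 arccos(1 − 2y/D) = 3.783 rad. Then A = (D²/8)(θ − sin θ) = 0.2429 m² and P = Dθ/2 = 1.26 m. Hydraulic radius R = A/P = 0.2429/1.26 = 0.1928 m. Q_A = (1/0.013)·0.2429·0.1928^(2/3)·√0.00084 = 0.1808 m³/s.
Channel B: For a circular section of diameter D = 2.65 m at depth y = 1.13 m, the central angle is θ = 2 arccos(1 − 2y/D) = 2.846 rad. Then A = (D²/8)(θ − sin θ) = 2.243 m² and P = Dθ/2 = 3.771 m. Hydraulic radius R = A/P = 2.243/3.771 = 0.5947 m. Q_B = (1/0.013)·2.243·0.5947^(2/3)·√0.00084 = 3.536 m³/s.
The larger discharge is 3.536 m³/s and the smaller is 0.1808 m³/s; the ratio is 19.6.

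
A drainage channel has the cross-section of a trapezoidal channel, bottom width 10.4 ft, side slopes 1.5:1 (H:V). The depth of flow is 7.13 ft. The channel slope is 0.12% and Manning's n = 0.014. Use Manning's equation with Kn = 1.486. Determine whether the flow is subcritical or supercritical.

subcritical

With bottom width b = 10.4 ft and side slope z = 1.5: A = (b + zy)y = (10.4 + 1.5×7.13)×7.13 = 150.4 ft²; P = b + 2y√(1+z²) = 10.4 + 2×7.13×1.803 = 36.11 ft.
Hydraulic radius R = A/P = 150.4/36.11 = 4.166 ft.
V = (1.486/n) R^(2/3) √S = (1.486/0.014) × 4.166^(2/3) × √0.0012 = 9.519 ft/s. Hydraulic depth D_h = A/T = 150.4/31.79 = 4.731 ft.
Froude number Fr = V/√(g·D_h) = 9.519/√(32.2×4.731) = 0.771, which is less than 1, so the flow is subcritical.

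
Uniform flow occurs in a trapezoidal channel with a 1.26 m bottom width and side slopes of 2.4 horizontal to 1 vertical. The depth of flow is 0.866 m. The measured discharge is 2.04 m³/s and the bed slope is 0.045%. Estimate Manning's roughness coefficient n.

n = 0.019

With bottom width b = 1.26 m and side slope z = 2.4: A = (b + zy)y = (1.26 + 2.4×0.866)×0.866 = 2.891 m²; P = b + 2y√(1+z²) = 1.26 + 2×0.866×2.6 = 5.763 m.
Hydraulic radius R = A/P = 2.891/5.763 = 0.5016 m.
Rearranging Manning's equation: n = (1/Q) A R^(2/3) S^(1/2) = (1/2.04) × 2.891 × 0.5016^(2/3) × √0.00045 = 0.019.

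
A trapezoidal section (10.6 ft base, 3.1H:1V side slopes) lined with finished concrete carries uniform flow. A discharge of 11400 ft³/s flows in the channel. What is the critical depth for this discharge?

y_c = 13.7 ft

At critical depth, Q² T / (g A³) = 1, i.e. A³/T = Q²/g = 11400²/32.2 = 4036000.
Try y = 16.6 ft: A³/T = 9631000 — too large.
Try y = 13.7 ft: A³/T = 4023000 — close enough.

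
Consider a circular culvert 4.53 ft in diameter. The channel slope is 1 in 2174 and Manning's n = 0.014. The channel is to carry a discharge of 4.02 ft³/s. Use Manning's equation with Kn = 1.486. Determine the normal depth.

Manning's equation rearranged: A R^(2/3) = nQ / (1.486·√S) = 0.014 × 4.02 / (1.486 × √0.00046) = 1.766.
Try y = 0.663 ft: A R^(2/3) = 0.809 — low.
Try y = 1.19 ft: A R^(2/3) = 2.645 — high.
Try y = 0.972 ft: A R^(2/3) = 1.767 — close enough.

y_n = 0.972 ft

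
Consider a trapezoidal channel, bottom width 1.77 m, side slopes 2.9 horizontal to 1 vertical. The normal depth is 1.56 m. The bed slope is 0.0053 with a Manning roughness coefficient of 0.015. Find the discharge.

Q = 43.3 m³/s

With bottom width b = 1.77 m and side slope z = 2.9: A = (b + zy)y = (1.77 + 2.9×1.56)×1.56 = 9.819 m²; P = b + 2y√(1+z²) = 1.77 + 2×1.56×3.068 = 11.34 m.
Hydraulic radius R = A/P = 9.819/11.34 = 0.8658 m.
Manning's equation: Q = (1/n) A R^(2/3) S^(1/2) = (1/0.015) × 9.819 × 0.8658^(2/3) × 0.0053^(1/2) = 43.3 m³/s.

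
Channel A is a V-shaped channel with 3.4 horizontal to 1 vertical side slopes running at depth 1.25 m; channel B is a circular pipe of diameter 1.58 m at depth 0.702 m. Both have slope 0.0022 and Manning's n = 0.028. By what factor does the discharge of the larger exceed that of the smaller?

8.79

Channel A: For a triangular section with side slope z = 3.4: A = zy² = 3.4×1.25² = 5.312 m²; P = 2y√(1+z²) = 2×1.25×3.544 = 8.86 m. Hydraulic radius R = A/P = 5.312/8.86 = 0.5996 m. Q_A = (1/0.028)·5.312·0.5996^(2/3)·√0.0022 = 6.328 m³/s.
Channel B: For a circular section of diameter D = 1.58 m at depth y = 0.702 m, the central angle is θ = 2 arccos(1 − 2y/D) = 2.918 rad. Then A = (D²/8)(θ − sin θ) = 0.8416 m² and P = Dθ/2 = 2.305 m. Hydraulic radius R = A/P = 0.8416/2.305 = 0.365 m. Q_B = (1/0.028)·0.8416·0.365^(2/3)·√0.0022 = 0.7201 m³/s.
The larger discharge is 6.328 m³/s and the smaller is 0.7201 m³/s; the ratio is 8.79.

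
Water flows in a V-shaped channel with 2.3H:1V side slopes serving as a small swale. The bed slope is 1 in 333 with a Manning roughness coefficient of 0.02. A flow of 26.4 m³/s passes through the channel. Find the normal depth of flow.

y_n = 2.08 m

Manning's equation rearranged: A R^(2/3) = nQ / (1·√S) = 0.02 × 26.4 / (√0.003003) = 9.635.
At y = 2.6 m: A R^(2/3) = 17.48 — too large.
At y = 1.59 m: A R^(2/3) = 4.71 — too small.
At y = 2.08 m: A R^(2/3) = 9.642 — ≈ 9.635.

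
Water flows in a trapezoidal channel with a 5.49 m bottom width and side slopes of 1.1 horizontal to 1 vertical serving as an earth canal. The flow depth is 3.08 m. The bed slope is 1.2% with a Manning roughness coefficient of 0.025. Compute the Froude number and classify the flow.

With bottom width b = 5.49 m and side slope z = 1.1: A = (b + zy)y = (5.49 + 1.1×3.08)×3.08 = 27.34 m²; P = b + 2y√(1+z²) = 5.49 + 2×3.08×1.487 = 14.65 m.
Hydraulic radius R = A/P = 27.34/14.65 = 1.867 m.
V = (1/n) R^(2/3) √S = (1/0.025) × 1.867^(2/3) × √0.012 = 6.643 m/s. Hydraulic depth D_h = A/T = 27.34/12.27 = 2.229 m.
Froude number Fr = V/√(g·D_h) = 6.643/√(9.81×2.229) = 1.42, which is greater than 1, so the flow is supercritical.

supercritical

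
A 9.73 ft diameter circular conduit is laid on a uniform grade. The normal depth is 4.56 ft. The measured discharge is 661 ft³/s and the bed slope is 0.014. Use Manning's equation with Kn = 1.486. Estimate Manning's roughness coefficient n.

For a circular section of diameter D = 9.73 ft at depth y = 4.56 ft, the central angle is θ = 2 arccos(1 − 2y/D) = 3.016 rad. Then A = (D²/8)(θ − sin θ) = 34.21 ft² and P = Dθ/2 = 14.67 ft.
Hydraulic radius R = A/P = 34.21/14.67 = 2.332 ft.
Rearranging Manning's equation: n = (1.486/Q) A R^(2/3) S^(1/2) = (1.486/661) × 34.21 × 2.332^(2/3) × √0.014 = 0.016.

n = 0.016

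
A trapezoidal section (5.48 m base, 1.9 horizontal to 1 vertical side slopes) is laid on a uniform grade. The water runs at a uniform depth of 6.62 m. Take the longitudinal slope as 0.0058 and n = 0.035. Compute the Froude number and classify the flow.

subcritical

With bottom width b = 5.48 m and side slope z = 1.9: A = (b + zy)y = (5.48 + 1.9×6.62)×6.62 = 119.5 m²; P = b + 2y√(1+z²) = 5.48 + 2×6.62×2.147 = 33.91 m.
Hydraulic radius R = A/P = 119.5/33.91 = 3.526 m.
V = (1/n) R^(2/3) √S = (1/0.035) × 3.526^(2/3) × √0.0058 = 5.04 m/s. Hydraulic depth D_h = A/T = 119.5/30.64 = 3.902 m.
Froude number Fr = V/√(g·D_h) = 5.04/√(9.81×3.902) = 0.815, which is less than 1, so the flow is subcritical.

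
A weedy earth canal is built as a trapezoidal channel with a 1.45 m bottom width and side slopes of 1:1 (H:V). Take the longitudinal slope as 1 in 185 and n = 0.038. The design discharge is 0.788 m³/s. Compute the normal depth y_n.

Manning's equation rearranged: A R^(2/3) = nQ / (1·√S) = 0.038 × 0.788 / (√0.005405) = 0.4073.
At y = 0.586 m: A R^(2/3) = 0.6303 — over.
At y = 0.372 m: A R^(2/3) = 0.2838 — short.
At y = 0.458 m: A R^(2/3) = 0.4074 — close enough.

y_n = 0.458 m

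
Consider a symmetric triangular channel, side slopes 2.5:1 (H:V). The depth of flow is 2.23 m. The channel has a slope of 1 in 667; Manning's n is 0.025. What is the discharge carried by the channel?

For a triangular section with side slope z = 2.5: A = zy² = 2.5×2.23² = 12.43 m²; P = 2y√(1+z²) = 2×2.23×2.693 = 12.01 m.
Hydraulic radius R = A/P = 12.43/12.01 = 1.035 m.
Manning's equation: Q = (1/n) A R^(2/3) S^(1/2) = (1/0.025) × 12.43 × 1.035^(2/3) × 0.001499^(1/2) = 19.7 m³/s.

Q = 19.7 m³/s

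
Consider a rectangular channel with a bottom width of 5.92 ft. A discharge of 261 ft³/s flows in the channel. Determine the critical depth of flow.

y_c = 3.92 ft

For a rectangular channel, critical depth y_c = (q²/g)^(1/3) where q = Q/b = 261/5.92 = 44.09 ft²/s.
So y_c = (44.09²/32.2)^(1/3) = 3.92 ft.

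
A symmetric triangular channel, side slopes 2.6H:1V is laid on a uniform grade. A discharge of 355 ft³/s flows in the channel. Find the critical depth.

y_c = 4.1 ft

At critical depth, Q² T / (g A³) = 1, i.e. A³/T = Q²/g = 355²/32.2 = 3914.
Trying y = 5.03 ft: A³/T = 10880 — high.
Trying y = 3.67 ft: A³/T = 2250 — low.
Trying y = 4.1 ft: A³/T = 3916 — matches.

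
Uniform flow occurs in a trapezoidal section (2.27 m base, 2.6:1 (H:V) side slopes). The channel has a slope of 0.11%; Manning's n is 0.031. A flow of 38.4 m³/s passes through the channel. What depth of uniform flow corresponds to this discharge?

Manning's equation rearranged: A R^(2/3) = nQ / (1·√S) = 0.031 × 38.4 / (√0.0011) = 35.89.
At y = 2 m: A R^(2/3) = 16.05 — low.
At y = 3.43 m: A R^(2/3) = 56.68 — high.
At y = 2.83 m: A R^(2/3) = 35.87 — matches.

y_n = 2.83 m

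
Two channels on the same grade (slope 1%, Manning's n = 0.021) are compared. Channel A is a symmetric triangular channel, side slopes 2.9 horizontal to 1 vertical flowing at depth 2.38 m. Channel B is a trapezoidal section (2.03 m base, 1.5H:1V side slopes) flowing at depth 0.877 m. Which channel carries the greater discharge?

channel A

Channel A: For a triangular section with side slope z = 2.9: A = zy² = 2.9×2.38² = 16.43 m²; P = 2y√(1+z²) = 2×2.38×3.068 = 14.6 m. Hydraulic radius R = A/P = 16.43/14.6 = 1.125 m. Q_A = (1/0.021)·16.43·1.125^(2/3)·√0.01 = 84.61 m³/s.
Channel B: With bottom width b = 2.03 m and side slope z = 1.5: A = (b + zy)y = (2.03 + 1.5×0.877)×0.877 = 2.934 m²; P = b + 2y√(1+z²) = 2.03 + 2×0.877×1.803 = 5.192 m. Hydraulic radius R = A/P = 2.934/5.192 = 0.5651 m. Q_B = (1/0.021)·2.934·0.5651^(2/3)·√0.01 = 9.55 m³/s.
Q_A = 84.61 m³/s vs Q_B = 9.55 m³/s, so channel A carries more.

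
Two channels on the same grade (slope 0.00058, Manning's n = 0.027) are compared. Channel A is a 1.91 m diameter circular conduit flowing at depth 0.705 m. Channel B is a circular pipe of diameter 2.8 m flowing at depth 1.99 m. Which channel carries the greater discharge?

channel B

Channel A: For a circular section of diameter D = 1.91 m at depth y = 0.705 m, the central angle is θ = 2 arccos(1 − 2y/D) = 2.612 rad. Then A = (D²/8)(θ − sin θ) = 0.9606 m² and P = Dθ/2 = 2.494 m. Hydraulic radius R = A/P = 0.9606/2.494 = 0.3851 m. Q_A = (1/0.027)·0.9606·0.3851^(2/3)·√0.00058 = 0.4536 m³/s.
Channel B: For a circular section of diameter D = 2.8 m at depth y = 1.99 m, the central angle is θ = 2 arccos(1 − 2y/D) = 4.012 rad. Then A = (D²/8)(θ − sin θ) = 4.68 m² and P = Dθ/2 = 5.616 m. Hydraulic radius R = A/P = 4.68/5.616 = 0.8334 m. Q_B = (1/0.027)·4.68·0.8334^(2/3)·√0.00058 = 3.697 m³/s.
Q_A = 0.4536 m³/s vs Q_B = 3.697 m³/s, so channel B carries more.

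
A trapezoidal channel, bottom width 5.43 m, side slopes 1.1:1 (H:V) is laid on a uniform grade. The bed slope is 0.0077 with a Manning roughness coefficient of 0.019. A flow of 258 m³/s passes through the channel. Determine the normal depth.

y_n = 3.62 m

Manning's equation rearranged: A R^(2/3) = nQ / (1·√S) = 0.019 × 258 / (√0.0077) = 55.86.
Try y = 3.13 m: A R^(2/3) = 42.37 — short.
Try y = 4.54 m: A R^(2/3) = 87.18 — over.
Try y = 3.62 m: A R^(2/3) = 55.95 — matches.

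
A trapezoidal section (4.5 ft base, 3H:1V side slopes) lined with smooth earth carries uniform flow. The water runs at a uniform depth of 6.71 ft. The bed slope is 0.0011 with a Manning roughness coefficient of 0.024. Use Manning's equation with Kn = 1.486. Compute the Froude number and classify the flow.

With bottom width b = 4.5 ft and side slope z = 3: A = (b + zy)y = (4.5 + 3×6.71)×6.71 = 165.3 ft²; P = b + 2y√(1+z²) = 4.5 + 2×6.71×3.162 = 46.94 ft.
Hydraulic radius R = A/P = 165.3/46.94 = 3.521 ft.
V = (1.486/n) R^(2/3) √S = (1.486/0.024) × 3.521^(2/3) × √0.0011 = 4.753 ft/s. Hydraulic depth D_h = A/T = 165.3/44.76 = 3.692 ft.
Froude number Fr = V/√(g·D_h) = 4.753/√(32.2×3.692) = 0.436, which is less than 1, so the flow is subcritical.

subcritical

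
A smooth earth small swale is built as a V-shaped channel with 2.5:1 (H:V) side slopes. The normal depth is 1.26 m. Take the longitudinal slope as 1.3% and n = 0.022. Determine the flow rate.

For a triangular section with side slope z = 2.5: A = zy² = 2.5×1.26² = 3.969 m²; P = 2y√(1+z²) = 2×1.26×2.693 = 6.785 m.
Hydraulic radius R = A/P = 3.969/6.785 = 0.5849 m.
Manning's equation: Q = (1/n) A R^(2/3) S^(1/2) = (1/0.022) × 3.969 × 0.5849^(2/3) × 0.013^(1/2) = 14.4 m³/s.

Q = 14.4 m³/s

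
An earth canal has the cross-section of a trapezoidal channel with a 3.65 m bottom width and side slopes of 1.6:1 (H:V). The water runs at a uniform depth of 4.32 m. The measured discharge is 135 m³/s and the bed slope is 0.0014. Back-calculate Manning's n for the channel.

n = 0.022

With bottom width b = 3.65 m and side slope z = 1.6: A = (b + zy)y = (3.65 + 1.6×4.32)×4.32 = 45.63 m²; P = b + 2y√(1+z²) = 3.65 + 2×4.32×1.887 = 19.95 m.
Hydraulic radius R = A/P = 45.63/19.95 = 2.287 m.
Rearranging Manning's equation: n = (1/Q) A R^(2/3) S^(1/2) = (1/135) × 45.63 × 2.287^(2/3) × √0.0014 = 0.022.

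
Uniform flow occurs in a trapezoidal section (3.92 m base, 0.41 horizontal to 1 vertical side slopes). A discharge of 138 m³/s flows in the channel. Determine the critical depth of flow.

At critical depth, Q² T / (g A³) = 1, i.e. A³/T = Q²/g = 138²/9.81 = 1941.
Try y = 5.05 m: A³/T = 3435 — high.
Try y = 3.83 m: A³/T = 1317 — low.
Try y = 4.29 m: A³/T = 1944 — ≈ 1941.

y_c = 4.29 m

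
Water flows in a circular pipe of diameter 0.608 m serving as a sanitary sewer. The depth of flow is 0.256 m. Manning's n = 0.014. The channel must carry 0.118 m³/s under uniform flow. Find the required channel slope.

For a circular section of diameter D = 0.608 m at depth y = 0.256 m, the central angle is θ = 2 arccos(1 − 2y/D) = 2.824 rad. Then A = (D²/8)(θ − sin θ) = 0.1161 m² and P = Dθ/2 = 0.8586 m.
Hydraulic radius R = A/P = 0.1161/0.8586 = 0.1352 m.
From Manning's equation, S = [nQ / (1 A R^(2/3))]² = [0.014 × 0.118 / (1 × 0.1161 × 0.1352^(2/3))]² = 0.00292.

S = 0.00292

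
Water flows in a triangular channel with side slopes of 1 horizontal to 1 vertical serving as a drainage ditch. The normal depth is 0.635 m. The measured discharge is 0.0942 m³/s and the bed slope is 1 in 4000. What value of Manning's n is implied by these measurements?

For a triangular section with side slope z = 1: A = zy² = 1×0.635² = 0.4032 m²; P = 2y√(1+z²) = 2×0.635×1.414 = 1.796 m.
Hydraulic radius R = A/P = 0.4032/1.796 = 0.2245 m.
Rearranging Manning's equation: n = (1/Q) A R^(2/3) S^(1/2) = (1/0.0942) × 0.4032 × 0.2245^(2/3) × √0.00025 = 0.025.

n = 0.025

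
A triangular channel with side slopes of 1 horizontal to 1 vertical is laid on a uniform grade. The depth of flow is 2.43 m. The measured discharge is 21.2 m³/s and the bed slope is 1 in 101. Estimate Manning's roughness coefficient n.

For a triangular section with side slope z = 1: A = zy² = 1×2.43² = 5.905 m²; P = 2y√(1+z²) = 2×2.43×1.414 = 6.873 m.
Hydraulic radius R = A/P = 5.905/6.873 = 0.8591 m.
Rearranging Manning's equation: n = (1/Q) A R^(2/3) S^(1/2) = (1/21.2) × 5.905 × 0.8591^(2/3) × √0.009901 = 0.025.

n = 0.025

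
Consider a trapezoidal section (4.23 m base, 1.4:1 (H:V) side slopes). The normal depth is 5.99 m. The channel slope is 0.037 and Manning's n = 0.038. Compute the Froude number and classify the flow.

supercritical

With bottom width b = 4.23 m and side slope z = 1.4: A = (b + zy)y = (4.23 + 1.4×5.99)×5.99 = 75.57 m²; P = b + 2y√(1+z²) = 4.23 + 2×5.99×1.72 = 24.84 m.
Hydraulic radius R = A/P = 75.57/24.84 = 3.042 m.
V = (1/n) R^(2/3) √S = (1/0.038) × 3.042^(2/3) × √0.037 = 10.63 m/s. Hydraulic depth D_h = A/T = 75.57/21 = 3.598 m.
Froude number Fr = V/√(g·D_h) = 10.63/√(9.81×3.598) = 1.79, which is greater than 1, so the flow is supercritical.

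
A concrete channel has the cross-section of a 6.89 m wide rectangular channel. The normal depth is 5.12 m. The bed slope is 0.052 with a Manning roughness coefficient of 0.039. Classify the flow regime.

Flow area A = b·y = 6.89 × 5.12 = 35.28 m². Wetted perimeter P = b + 2y = 6.89 + 2×5.12 = 17.13 m.
Hydraulic radius R = A/P = 35.28/17.13 = 2.059 m.
V = (1/n) R^(2/3) √S = (1/0.039) × 2.059^(2/3) × √0.052 = 9.464 m/s. Hydraulic depth D_h = A/T = 35.28/6.89 = 5.12 m.
Froude number Fr = V/√(g·D_h) = 9.464/√(9.81×5.12) = 1.34, which is greater than 1, so the flow is supercritical.

supercritical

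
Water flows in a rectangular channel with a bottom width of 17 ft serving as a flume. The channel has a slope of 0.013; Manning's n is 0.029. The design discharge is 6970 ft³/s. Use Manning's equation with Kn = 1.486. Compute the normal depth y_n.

Manning's equation rearranged: A R^(2/3) = nQ / (1.486·√S) = 0.029 × 6970 / (1.486 × √0.013) = 1193.
Try y = 17.1 ft: A R^(2/3) = 925.2 — too small.
Try y = 23 ft: A R^(2/3) = 1320 — too large.
Try y = 21.1 ft: A R^(2/3) = 1192 — matches.

y_n = 21.1 ft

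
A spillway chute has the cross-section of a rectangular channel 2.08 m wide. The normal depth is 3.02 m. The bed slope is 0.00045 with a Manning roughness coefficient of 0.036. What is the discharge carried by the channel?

Flow area A = b·y = 2.08 × 3.02 = 6.282 m². Wetted perimeter P = b + 2y = 2.08 + 2×3.02 = 8.12 m.
Hydraulic radius R = A/P = 6.282/8.12 = 0.7736 m.
Manning's equation: Q = (1/n) A R^(2/3) S^(1/2) = (1/0.036) × 6.282 × 0.7736^(2/3) × 0.00045^(1/2) = 3.12 m³/s.

Q = 3.12 m³/s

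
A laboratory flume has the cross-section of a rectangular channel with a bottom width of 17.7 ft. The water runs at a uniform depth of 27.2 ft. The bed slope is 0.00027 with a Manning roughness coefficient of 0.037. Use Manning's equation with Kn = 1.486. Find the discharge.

Q = 1130 ft³/s

Flow area A = b·y = 17.7 × 27.2 = 481.4 ft². Wetted perimeter P = b + 2y = 17.7 + 2×27.2 = 72.1 ft.
Hydraulic radius R = A/P = 481.4/72.1 = 6.677 ft.
Manning's equation: Q = (1.486/n) A R^(2/3) S^(1/2) = (1.486/0.037) × 481.4 × 6.677^(2/3) × 0.00027^(1/2) = 1130 ft³/s.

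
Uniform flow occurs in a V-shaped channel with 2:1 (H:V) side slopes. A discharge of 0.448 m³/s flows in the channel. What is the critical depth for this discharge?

At critical depth, Q² T / (g A³) = 1, i.e. A³/T = Q²/g = 0.448²/9.81 = 0.02046.
Try y = 0.452 m: A³/T = 0.03773 — over.
Try y = 0.356 m: A³/T = 0.01144 — short.
Try y = 0.4 m: A³/T = 0.02048 — close enough.

y_c = 0.4 m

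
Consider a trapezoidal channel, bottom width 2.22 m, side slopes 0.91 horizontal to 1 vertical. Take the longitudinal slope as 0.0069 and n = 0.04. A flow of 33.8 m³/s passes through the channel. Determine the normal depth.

y_n = 2.79 m

Manning's equation rearranged: A R^(2/3) = nQ / (1·√S) = 0.04 × 33.8 / (√0.0069) = 16.28.
At y = 3.46 m: A R^(2/3) = 25.46 — high.
At y = 1.93 m: A R^(2/3) = 7.835 — low.
At y = 2.79 m: A R^(2/3) = 16.3 — ≈ 16.28.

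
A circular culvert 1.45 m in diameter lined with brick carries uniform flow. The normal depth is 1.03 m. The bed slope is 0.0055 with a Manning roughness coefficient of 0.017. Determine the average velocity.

For a circular section of diameter D = 1.45 m at depth y = 1.03 m, the central angle is θ = 2 arccos(1 − 2y/D) = 4.01 rad. Then A = (D²/8)(θ − sin θ) = 1.254 m² and P = Dθ/2 = 2.907 m.
Hydraulic radius R = A/P = 1.254/2.907 = 0.4315 m.
From Manning's equation, V = (1/n) R^(2/3) S^(1/2) = (1/0.017) × 0.4315^(2/3) × 0.0055^(1/2) = 2.49 m/s.

V = 2.49 m/s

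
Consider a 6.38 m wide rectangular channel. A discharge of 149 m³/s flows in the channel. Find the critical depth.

y_c = 3.82 m

For a rectangular channel, critical depth y_c = (q²/g)^(1/3) where q = Q/b = 149/6.38 = 23.35 m²/s.
So y_c = (23.35²/9.81)^(1/3) = 3.82 m.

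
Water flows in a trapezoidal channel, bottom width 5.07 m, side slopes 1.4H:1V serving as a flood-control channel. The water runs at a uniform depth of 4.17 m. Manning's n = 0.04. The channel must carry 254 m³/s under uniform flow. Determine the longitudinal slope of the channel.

With bottom width b = 5.07 m and side slope z = 1.4: A = (b + zy)y = (5.07 + 1.4×4.17)×4.17 = 45.49 m²; P = b + 2y√(1+z²) = 5.07 + 2×4.17×1.72 = 19.42 m.
Hydraulic radius R = A/P = 45.49/19.42 = 2.342 m.
From Manning's equation, S = [nQ / (1 A R^(2/3))]² = [0.04 × 254 / (1 × 45.49 × 2.342^(2/3))]² = 0.016.

S = 0.016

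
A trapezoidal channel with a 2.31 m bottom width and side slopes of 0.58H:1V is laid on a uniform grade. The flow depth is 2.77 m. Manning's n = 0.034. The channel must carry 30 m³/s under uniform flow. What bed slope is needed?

S = 0.0066

With bottom width b = 2.31 m and side slope z = 0.58: A = (b + zy)y = (2.31 + 0.58×2.77)×2.77 = 10.85 m²; P = b + 2y√(1+z²) = 2.31 + 2×2.77×1.156 = 8.714 m.
Hydraulic radius R = A/P = 10.85/8.714 = 1.245 m.
From Manning's equation, S = [nQ / (1 A R^(2/3))]² = [0.034 × 30 / (1 × 10.85 × 1.245^(2/3))]² = 0.0066.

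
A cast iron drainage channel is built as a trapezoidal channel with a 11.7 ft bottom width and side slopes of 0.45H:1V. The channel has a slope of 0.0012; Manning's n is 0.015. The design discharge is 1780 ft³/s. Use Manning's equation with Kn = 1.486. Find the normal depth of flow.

y_n = 10.7 ft

Manning's equation rearranged: A R^(2/3) = nQ / (1.486·√S) = 0.015 × 1780 / (1.486 × √0.0012) = 518.7.
Try y = 9.08 ft: A R^(2/3) = 392.7 — low.
Try y = 10.7 ft: A R^(2/3) = 518.4 — matches.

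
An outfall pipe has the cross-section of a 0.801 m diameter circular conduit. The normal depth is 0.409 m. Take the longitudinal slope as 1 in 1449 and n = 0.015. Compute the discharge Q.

Q = 0.156 m³/s

For a circular section of diameter D = 0.801 m at depth y = 0.409 m, the central angle is θ = 2 arccos(1 − 2y/D) = 3.184 rad. Then A = (D²/8)(θ − sin θ) = 0.2588 m² and P = Dθ/2 = 1.275 m.
Hydraulic radius R = A/P = 0.2588/1.275 = 0.2029 m.
Manning's equation: Q = (1/n) A R^(2/3) S^(1/2) = (1/0.015) × 0.2588 × 0.2029^(2/3) × 0.0006901^(1/2) = 0.156 m³/s.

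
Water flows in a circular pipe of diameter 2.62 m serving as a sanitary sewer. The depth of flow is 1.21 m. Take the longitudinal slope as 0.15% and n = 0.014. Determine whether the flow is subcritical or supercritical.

subcritical

For a circular section of diameter D = 2.62 m at depth y = 1.21 m, the central angle is θ = 2 arccos(1 − 2y/D) = 2.989 rad. Then A = (D²/8)(θ − sin θ) = 2.434 m² and P = Dθ/2 = 3.915 m.
Hydraulic radius R = A/P = 2.434/3.915 = 0.6216 m.
V = (1/n) R^(2/3) √S = (1/0.014) × 0.6216^(2/3) × √0.0015 = 2.015 m/s. Hydraulic depth D_h = A/T = 2.434/2.612 = 0.9317 m.
Froude number Fr = V/√(g·D_h) = 2.015/√(9.81×0.9317) = 0.667, which is less than 1, so the flow is subcritical.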